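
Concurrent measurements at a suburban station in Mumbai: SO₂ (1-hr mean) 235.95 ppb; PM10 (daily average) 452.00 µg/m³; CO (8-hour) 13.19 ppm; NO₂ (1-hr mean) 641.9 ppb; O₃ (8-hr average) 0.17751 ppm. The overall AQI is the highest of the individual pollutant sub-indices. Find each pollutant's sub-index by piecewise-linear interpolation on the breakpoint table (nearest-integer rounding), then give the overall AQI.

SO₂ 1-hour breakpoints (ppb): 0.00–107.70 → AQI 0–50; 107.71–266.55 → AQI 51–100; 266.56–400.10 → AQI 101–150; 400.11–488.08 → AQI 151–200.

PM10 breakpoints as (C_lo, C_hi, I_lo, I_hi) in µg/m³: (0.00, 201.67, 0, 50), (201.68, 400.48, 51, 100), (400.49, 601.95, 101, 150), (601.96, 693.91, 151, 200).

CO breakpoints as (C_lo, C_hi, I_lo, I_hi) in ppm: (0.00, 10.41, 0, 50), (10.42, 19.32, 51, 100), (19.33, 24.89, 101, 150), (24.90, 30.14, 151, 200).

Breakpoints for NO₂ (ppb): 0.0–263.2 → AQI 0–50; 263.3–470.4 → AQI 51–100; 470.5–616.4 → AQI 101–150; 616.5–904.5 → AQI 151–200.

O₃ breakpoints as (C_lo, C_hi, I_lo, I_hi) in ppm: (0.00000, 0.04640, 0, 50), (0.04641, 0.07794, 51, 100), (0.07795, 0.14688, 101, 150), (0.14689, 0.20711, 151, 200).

176

SO₂ 235.95: bracket 107.71–266.55 → index 51–100; slope 49/158.84, offset 128.24.
AQI = 51 + 49/158.84·128.24 ≈ 90.56 ⇒ 91.
PM10: row 400.49–601.95 (AQI 101–150). (150−101)·(452.00−400.49)/(601.95−400.49) + 101 = 49·51.51/201.46 + 101 ≈ 113.53 → 114.
CO: 13.19 lies in 10.42–19.32, so I_lo=51, I_hi=100, C_lo=10.42, C_hi=19.32.
(100−51)/(19.32−10.42) × (13.19−10.42) + 51 = 49/8.90 × 2.77 + 51 ≈ 66.25 → 66.
NO₂: 641.9 lies in 616.5–904.5, so I_lo=151, I_hi=200, C_lo=616.5, C_hi=904.5.
(200−151)/(904.5−616.5) × (641.9−616.5) + 151 = 49/288.0 × 25.4 + 151 ≈ 155.32 → 155.
O₃: 0.17751 lies in 0.14689–0.20711, so I_lo=151, I_hi=200, C_lo=0.14689, C_hi=0.20711.
(200−151)/(0.20711−0.14689) × (0.17751−0.14689) + 151 = 49/0.06022 × 0.03062 + 151 ≈ 175.91 → 176.
Sub-indices: SO₂→91, PM10→114, CO→66, NO₂→155, O₃→176. Overall AQI = max = 176; dominant pollutant is O₃.
AQI 176: Unhealthy.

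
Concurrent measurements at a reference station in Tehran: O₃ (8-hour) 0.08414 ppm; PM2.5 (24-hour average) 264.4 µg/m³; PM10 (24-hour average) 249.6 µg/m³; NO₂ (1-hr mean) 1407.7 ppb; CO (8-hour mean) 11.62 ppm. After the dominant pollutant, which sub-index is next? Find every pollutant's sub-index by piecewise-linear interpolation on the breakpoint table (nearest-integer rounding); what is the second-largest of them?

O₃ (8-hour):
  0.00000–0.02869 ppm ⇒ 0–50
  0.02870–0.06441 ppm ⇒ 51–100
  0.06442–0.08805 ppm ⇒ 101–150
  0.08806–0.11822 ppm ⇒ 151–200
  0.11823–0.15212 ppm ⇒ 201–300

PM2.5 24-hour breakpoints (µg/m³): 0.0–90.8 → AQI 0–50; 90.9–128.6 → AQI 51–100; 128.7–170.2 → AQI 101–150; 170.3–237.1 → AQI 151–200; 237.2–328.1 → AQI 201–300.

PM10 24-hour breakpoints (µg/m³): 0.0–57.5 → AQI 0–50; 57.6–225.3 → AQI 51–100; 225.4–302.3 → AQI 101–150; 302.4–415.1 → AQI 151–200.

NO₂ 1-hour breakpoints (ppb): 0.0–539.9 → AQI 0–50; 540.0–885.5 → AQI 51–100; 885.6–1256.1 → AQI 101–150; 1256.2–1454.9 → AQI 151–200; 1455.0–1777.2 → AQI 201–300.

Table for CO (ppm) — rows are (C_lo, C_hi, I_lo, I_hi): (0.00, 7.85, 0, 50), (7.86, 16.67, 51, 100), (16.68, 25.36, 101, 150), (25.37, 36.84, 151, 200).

O₃ 0.08414: bracket 0.06442–0.08805 → index 101–150; slope 49/0.02363, offset 0.01972.
AQI = 101 + 49/0.02363·0.01972 ≈ 141.89 ⇒ 142.
PM2.5: row 237.2–328.1 (AQI 201–300). (300−201)·(264.4−237.2)/(328.1−237.2) + 201 = 99·27.2/90.9 + 201 ≈ 230.62 → 231.
PM10: 249.6 ∈ [225.4, 302.3] ↔ index [101, 150].
101 + (249.6−225.4)·(150−101)/(302.3−225.4) = 101 + 24.2·49/76.9 ≈ 116.42, so AQI = 116.
NO₂: row 1256.2–1454.9 (AQI 151–200). (200−151)·(1407.7−1256.2)/(1454.9−1256.2) + 151 = 49·151.5/198.7 + 151 ≈ 188.36 → 188.
CO: 11.62 ∈ [7.86, 16.67] ↔ index [51, 100].
51 + (11.62−7.86)·(100−51)/(16.67−7.86) = 51 + 3.76·49/8.81 ≈ 71.91, so AQI = 72.
Sub-indices: O₃→142, PM2.5→231, PM10→116, NO₂→188, CO→72. Ranked high→low: 231, 188, 142, 116, 72. Second-highest sub-index = 188.

188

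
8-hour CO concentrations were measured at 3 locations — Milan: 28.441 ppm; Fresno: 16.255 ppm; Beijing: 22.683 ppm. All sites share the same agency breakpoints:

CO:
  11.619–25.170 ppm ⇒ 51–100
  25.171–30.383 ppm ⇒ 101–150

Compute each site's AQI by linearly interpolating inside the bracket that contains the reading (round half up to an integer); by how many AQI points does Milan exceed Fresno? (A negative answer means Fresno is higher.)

64

Milan: 28.441 ∈ [25.171, 30.383] ↔ index [101, 150].
101 + (28.441−25.171)·(150−101)/(30.383−25.171) = 101 + 3.270·49/5.212 ≈ 131.74, so AQI = 132.
Fresno: row 11.619–25.170 (AQI 51–100). (100−51)·(16.255−11.619)/(25.170−11.619) + 51 = 49·4.636/13.551 + 51 ≈ 67.76 → 68.
Beijing: 22.683 lies in 11.619–25.170, so I_lo=51, I_hi=100, C_lo=11.619, C_hi=25.170.
(100−51)/(25.170−11.619) × (22.683−11.619) + 51 = 49/13.551 × 11.064 + 51 ≈ 91.01 → 91.
AQIs: Milan=132, Fresno=68, Beijing=91. Milan (132) − Fresno (68) = 64.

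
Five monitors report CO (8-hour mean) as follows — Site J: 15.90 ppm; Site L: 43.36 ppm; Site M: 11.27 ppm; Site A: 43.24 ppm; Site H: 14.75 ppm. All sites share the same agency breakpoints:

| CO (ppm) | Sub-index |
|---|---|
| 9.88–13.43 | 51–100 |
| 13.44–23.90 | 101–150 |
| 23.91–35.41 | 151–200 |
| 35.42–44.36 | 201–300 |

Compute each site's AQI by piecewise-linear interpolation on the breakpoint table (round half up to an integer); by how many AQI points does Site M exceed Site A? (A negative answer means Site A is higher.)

Site J: 15.90 lies in 13.44–23.90, so I_lo=101, I_hi=150, C_lo=13.44, C_hi=23.90.
(150−101)/(23.90−13.44) × (15.90−13.44) + 101 = 49/10.46 × 2.46 + 101 ≈ 112.52 → 113.
Site L 43.36: bracket 35.42–44.36 → index 201–300; slope 99/8.94, offset 7.94.
AQI = 201 + 99/8.94·7.94 ≈ 288.93 ⇒ 289.
Site M 11.27: bracket 9.88–13.43 → index 51–100; slope 49/3.55, offset 1.39.
AQI = 51 + 49/3.55·1.39 ≈ 70.19 ⇒ 70.
Site A 43.24: bracket 35.42–44.36 → index 201–300; slope 99/8.94, offset 7.82.
AQI = 201 + 99/8.94·7.82 ≈ 287.60 ⇒ 288.
Site H 14.75: bracket 13.44–23.90 → index 101–150; slope 49/10.46, offset 1.31.
AQI = 101 + 49/10.46·1.31 ≈ 107.14 ⇒ 107.
AQIs: Site J=113, Site L=289, Site M=70, Site A=288, Site H=107. Site M (70) − Site A (288) = -218.

-218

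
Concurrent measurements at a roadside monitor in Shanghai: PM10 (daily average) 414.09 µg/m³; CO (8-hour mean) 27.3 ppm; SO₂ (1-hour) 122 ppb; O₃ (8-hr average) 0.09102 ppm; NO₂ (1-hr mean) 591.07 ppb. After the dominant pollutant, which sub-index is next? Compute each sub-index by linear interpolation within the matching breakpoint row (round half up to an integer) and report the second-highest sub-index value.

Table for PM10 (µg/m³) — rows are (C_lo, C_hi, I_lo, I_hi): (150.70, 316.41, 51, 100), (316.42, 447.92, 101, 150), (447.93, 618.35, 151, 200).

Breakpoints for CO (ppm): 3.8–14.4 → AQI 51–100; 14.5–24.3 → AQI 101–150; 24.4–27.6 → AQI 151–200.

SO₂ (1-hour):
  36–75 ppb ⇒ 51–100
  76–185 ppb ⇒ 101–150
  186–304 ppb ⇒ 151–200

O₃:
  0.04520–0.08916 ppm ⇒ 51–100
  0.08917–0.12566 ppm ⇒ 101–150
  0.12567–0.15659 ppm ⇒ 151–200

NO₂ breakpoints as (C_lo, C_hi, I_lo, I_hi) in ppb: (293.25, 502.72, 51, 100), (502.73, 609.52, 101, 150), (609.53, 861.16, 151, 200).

PM10 414.09: bracket 316.42–447.92 → index 101–150; slope 49/131.50, offset 97.67.
AQI = 101 + 49/131.50·97.67 ≈ 137.39 ⇒ 137.
CO: row 24.4–27.6 (AQI 151–200). (200−151)·(27.3−24.4)/(27.6−24.4) + 151 = 49·2.9/3.2 + 151 ≈ 195.41 → 195.
SO₂: 122 ∈ [76, 185] ↔ index [101, 150].
101 + (122−76)·(150−101)/(185−76) = 101 + 46·49/109 ≈ 121.68, so AQI = 122.
O₃: 0.09102 ∈ [0.08917, 0.12566] ↔ index [101, 150].
101 + (0.09102−0.08917)·(150−101)/(0.12566−0.08917) = 101 + 0.00185·49/0.03649 ≈ 103.48, so AQI = 103.
NO₂: 591.07 ∈ [502.73, 609.52] ↔ index [101, 150].
101 + (591.07−502.73)·(150−101)/(609.52−502.73) = 101 + 88.34·49/106.79 ≈ 141.53, so AQI = 142.
Sub-indices: PM10→137, CO→195, SO₂→122, O₃→103, NO₂→142. Ranked high→low: 195, 142, 137, 122, 103. Second-highest sub-index = 142.

142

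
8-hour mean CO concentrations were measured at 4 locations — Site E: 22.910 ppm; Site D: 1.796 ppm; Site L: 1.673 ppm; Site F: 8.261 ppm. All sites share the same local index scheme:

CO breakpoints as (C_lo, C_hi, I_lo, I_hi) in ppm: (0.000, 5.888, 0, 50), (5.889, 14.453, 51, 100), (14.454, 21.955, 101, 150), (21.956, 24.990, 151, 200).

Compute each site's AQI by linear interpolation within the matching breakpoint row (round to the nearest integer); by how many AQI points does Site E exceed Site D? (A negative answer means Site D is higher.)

Site E: 22.910 lies in 21.956–24.990, so I_lo=151, I_hi=200, C_lo=21.956, C_hi=24.990.
(200−151)/(24.990−21.956) × (22.910−21.956) + 151 = 49/3.034 × 0.954 + 151 ≈ 166.41 → 166.
Site D: 1.796 lies in 0.000–5.888, so I_lo=0, I_hi=50, C_lo=0.000, C_hi=5.888.
(50−0)/(5.888−0.000) × (1.796−0.000) + 0 = 50/5.888 × 1.796 + 0 ≈ 15.25 → 15.
Site L 1.673: bracket 0.000–5.888 → index 0–50; slope 50/5.888, offset 1.673.
AQI = 0 + 50/5.888·1.673 ≈ 14.21 ⇒ 14.
Site F: row 5.889–14.453 (AQI 51–100). (100−51)·(8.261−5.889)/(14.453−5.889) + 51 = 49·2.372/8.564 + 51 ≈ 64.57 → 65.
AQIs: Site E=166, Site D=15, Site L=14, Site F=65. Site E (166) − Site D (15) = 151.

151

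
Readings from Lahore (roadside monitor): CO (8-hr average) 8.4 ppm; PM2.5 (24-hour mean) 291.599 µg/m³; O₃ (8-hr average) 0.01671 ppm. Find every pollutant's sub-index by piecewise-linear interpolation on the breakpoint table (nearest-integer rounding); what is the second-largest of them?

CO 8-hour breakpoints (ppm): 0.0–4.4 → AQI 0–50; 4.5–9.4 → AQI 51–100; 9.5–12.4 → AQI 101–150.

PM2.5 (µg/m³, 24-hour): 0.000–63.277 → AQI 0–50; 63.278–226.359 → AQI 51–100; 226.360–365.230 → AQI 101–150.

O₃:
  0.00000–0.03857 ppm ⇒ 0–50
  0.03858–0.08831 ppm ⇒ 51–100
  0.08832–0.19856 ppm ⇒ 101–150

90

CO: row 4.5–9.4 (AQI 51–100). (100−51)·(8.4−4.5)/(9.4−4.5) + 51 = 49·3.9/4.9 + 51 ≈ 90.00 → 90.
PM2.5: row 226.360–365.230 (AQI 101–150). (150−101)·(291.599−226.360)/(365.230−226.360) + 101 = 49·65.239/138.870 + 101 ≈ 124.02 → 124.
O₃: 0.01671 ∈ [0.00000, 0.03857] ↔ index [0, 50].
0 + (0.01671−0.00000)·(50−0)/(0.03857−0.00000) = 0 + 0.01671·50/0.03857 ≈ 21.66, so AQI = 22.
Sub-indices: CO→90, PM2.5→124, O₃→22. Ranked high→low: 124, 90, 22. Second-highest sub-index = 90.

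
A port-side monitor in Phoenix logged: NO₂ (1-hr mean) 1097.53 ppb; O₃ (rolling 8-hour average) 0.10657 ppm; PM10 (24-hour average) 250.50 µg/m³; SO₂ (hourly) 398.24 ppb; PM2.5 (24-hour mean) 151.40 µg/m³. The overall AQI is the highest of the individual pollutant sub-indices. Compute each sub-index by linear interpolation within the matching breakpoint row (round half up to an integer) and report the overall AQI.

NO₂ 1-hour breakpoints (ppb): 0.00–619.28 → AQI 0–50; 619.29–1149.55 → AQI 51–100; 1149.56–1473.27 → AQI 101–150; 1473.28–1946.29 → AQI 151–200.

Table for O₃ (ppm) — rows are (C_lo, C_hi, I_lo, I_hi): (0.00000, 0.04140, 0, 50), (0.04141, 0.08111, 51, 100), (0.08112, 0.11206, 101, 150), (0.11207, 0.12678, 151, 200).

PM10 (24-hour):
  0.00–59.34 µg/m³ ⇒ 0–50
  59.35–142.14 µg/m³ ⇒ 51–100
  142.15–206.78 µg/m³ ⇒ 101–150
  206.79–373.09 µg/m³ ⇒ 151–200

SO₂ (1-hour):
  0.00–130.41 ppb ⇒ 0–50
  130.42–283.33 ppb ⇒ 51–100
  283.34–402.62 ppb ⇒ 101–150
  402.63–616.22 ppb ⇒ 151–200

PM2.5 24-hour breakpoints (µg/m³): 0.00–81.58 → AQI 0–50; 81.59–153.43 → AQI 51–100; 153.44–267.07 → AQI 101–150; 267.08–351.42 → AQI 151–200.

164

NO₂ 1097.53: bracket 619.29–1149.55 → index 51–100; slope 49/530.26, offset 478.24.
AQI = 51 + 49/530.26·478.24 ≈ 95.19 ⇒ 95.
O₃: 0.10657 lies in 0.08112–0.11206, so I_lo=101, I_hi=150, C_lo=0.08112, C_hi=0.11206.
(150−101)/(0.11206−0.08112) × (0.10657−0.08112) + 101 = 49/0.03094 × 0.02545 + 101 ≈ 141.31 → 141.
PM10 250.50: bracket 206.79–373.09 → index 151–200; slope 49/166.30, offset 43.71.
AQI = 151 + 49/166.30·43.71 ≈ 163.88 ⇒ 164.
SO₂: row 283.34–402.62 (AQI 101–150). (150−101)·(398.24−283.34)/(402.62−283.34) + 101 = 49·114.90/119.28 + 101 ≈ 148.20 → 148.
PM2.5: row 81.59–153.43 (AQI 51–100). (100−51)·(151.40−81.59)/(153.43−81.59) + 51 = 49·69.81/71.84 + 51 ≈ 98.62 → 99.
Sub-indices: NO₂→95, O₃→141, PM10→164, SO₂→148, PM2.5→99. Overall AQI = max = 164; dominant pollutant is PM10.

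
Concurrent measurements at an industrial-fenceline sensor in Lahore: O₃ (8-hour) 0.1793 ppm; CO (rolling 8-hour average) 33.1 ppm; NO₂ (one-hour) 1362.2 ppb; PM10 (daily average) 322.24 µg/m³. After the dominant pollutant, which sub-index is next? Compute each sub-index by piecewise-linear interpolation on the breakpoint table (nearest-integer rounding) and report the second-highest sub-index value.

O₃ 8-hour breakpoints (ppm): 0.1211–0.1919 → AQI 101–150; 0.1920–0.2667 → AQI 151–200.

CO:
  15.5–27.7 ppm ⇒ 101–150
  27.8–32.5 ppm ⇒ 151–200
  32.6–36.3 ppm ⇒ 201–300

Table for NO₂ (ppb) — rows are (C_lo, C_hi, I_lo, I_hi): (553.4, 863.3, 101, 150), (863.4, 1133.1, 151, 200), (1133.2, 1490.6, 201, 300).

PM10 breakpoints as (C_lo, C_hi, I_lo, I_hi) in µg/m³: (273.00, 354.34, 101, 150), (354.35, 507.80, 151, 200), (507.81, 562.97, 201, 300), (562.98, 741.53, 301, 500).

214

O₃ 0.1793: bracket 0.1211–0.1919 → index 101–150; slope 49/0.0708, offset 0.0582.
AQI = 101 + 49/0.0708·0.0582 ≈ 141.28 ⇒ 141.
CO 33.1: bracket 32.6–36.3 → index 201–300; slope 99/3.7, offset 0.5.
AQI = 201 + 99/3.7·0.5 ≈ 214.38 ⇒ 214.
NO₂: 1362.2 lies in 1133.2–1490.6, so I_lo=201, I_hi=300, C_lo=1133.2, C_hi=1490.6.
(300−201)/(1490.6−1133.2) × (1362.2−1133.2) + 201 = 99/357.4 × 229.0 + 201 ≈ 264.43 → 264.
PM10: 322.24 lies in 273.00–354.34, so I_lo=101, I_hi=150, C_lo=273.00, C_hi=354.34.
(150−101)/(354.34−273.00) × (322.24−273.00) + 101 = 49/81.34 × 49.24 + 101 ≈ 130.66 → 131.
Sub-indices: O₃→141, CO→214, NO₂→264, PM10→131. Ranked high→low: 264, 214, 141, 131. Second-highest sub-index = 214.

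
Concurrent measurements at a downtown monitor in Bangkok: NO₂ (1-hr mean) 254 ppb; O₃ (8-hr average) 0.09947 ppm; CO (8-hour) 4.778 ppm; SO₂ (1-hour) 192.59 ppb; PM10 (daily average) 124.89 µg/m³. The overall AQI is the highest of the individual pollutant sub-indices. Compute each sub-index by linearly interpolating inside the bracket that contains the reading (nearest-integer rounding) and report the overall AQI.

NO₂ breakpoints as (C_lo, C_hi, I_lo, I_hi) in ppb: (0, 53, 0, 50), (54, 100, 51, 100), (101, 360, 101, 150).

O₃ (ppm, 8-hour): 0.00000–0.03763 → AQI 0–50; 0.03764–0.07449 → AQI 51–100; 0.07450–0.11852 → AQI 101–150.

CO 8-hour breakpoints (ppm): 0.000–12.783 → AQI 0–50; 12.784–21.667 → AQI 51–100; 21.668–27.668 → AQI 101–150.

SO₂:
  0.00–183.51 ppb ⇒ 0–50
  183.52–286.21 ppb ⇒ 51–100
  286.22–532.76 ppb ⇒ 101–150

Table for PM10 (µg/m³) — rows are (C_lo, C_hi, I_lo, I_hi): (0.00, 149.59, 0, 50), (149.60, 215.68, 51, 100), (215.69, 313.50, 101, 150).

NO₂: 254 lies in 101–360, so I_lo=101, I_hi=150, C_lo=101, C_hi=360.
(150−101)/(360−101) × (254−101) + 101 = 49/259 × 153 + 101 ≈ 129.95 → 130.
O₃ 0.09947: bracket 0.07450–0.11852 → index 101–150; slope 49/0.04402, offset 0.02497.
AQI = 101 + 49/0.04402·0.02497 ≈ 128.79 ⇒ 129.
CO 4.778: bracket 0.000–12.783 → index 0–50; slope 50/12.783, offset 4.778.
AQI = 0 + 50/12.783·4.778 ≈ 18.69 ⇒ 19.
SO₂: row 183.52–286.21 (AQI 51–100). (100−51)·(192.59−183.52)/(286.21−183.52) + 51 = 49·9.07/102.69 + 51 ≈ 55.33 → 55.
PM10 124.89: bracket 0.00–149.59 → index 0–50; slope 50/149.59, offset 124.89.
AQI = 0 + 50/149.59·124.89 ≈ 41.74 ⇒ 42.
Sub-indices: NO₂→130, O₃→129, CO→19, SO₂→55, PM10→42. Overall AQI = max = 130; dominant pollutant is NO₂.

130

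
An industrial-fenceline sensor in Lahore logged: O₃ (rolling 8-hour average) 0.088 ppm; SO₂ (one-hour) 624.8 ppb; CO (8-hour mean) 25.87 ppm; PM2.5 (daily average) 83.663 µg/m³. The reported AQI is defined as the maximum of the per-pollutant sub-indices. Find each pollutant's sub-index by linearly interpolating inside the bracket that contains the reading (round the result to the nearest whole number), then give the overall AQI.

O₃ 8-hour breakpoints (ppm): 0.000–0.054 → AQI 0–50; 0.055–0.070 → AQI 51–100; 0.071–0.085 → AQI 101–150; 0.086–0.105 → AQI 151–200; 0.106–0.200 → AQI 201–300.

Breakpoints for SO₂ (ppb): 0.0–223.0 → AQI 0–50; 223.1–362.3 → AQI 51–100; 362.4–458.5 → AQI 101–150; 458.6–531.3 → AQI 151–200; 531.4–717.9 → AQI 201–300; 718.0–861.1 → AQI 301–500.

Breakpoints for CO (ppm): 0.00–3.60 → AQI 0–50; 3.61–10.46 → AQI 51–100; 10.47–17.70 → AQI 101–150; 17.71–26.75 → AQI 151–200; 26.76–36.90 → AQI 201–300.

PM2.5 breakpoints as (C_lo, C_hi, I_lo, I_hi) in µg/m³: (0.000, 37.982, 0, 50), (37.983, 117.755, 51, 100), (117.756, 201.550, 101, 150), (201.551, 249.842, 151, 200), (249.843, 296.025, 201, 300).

251

O₃: 0.088 ∈ [0.086, 0.105] ↔ index [151, 200].
151 + (0.088−0.086)·(200−151)/(0.105−0.086) = 151 + 0.002·49/0.019 ≈ 156.16, so AQI = 156.
SO₂: 624.8 lies in 531.4–717.9, so I_lo=201, I_hi=300, C_lo=531.4, C_hi=717.9.
(300−201)/(717.9−531.4) × (624.8−531.4) + 201 = 99/186.5 × 93.4 + 201 ≈ 250.58 → 251.
CO 25.87: bracket 17.71–26.75 → index 151–200; slope 49/9.04, offset 8.16.
AQI = 151 + 49/9.04·8.16 ≈ 195.23 ⇒ 195.
PM2.5: 83.663 ∈ [37.983, 117.755] ↔ index [51, 100].
51 + (83.663−37.983)·(100−51)/(117.755−37.983) = 51 + 45.680·49/79.772 ≈ 79.06, so AQI = 79.
Sub-indices: O₃→156, SO₂→251, CO→195, PM2.5→79. Overall AQI = max = 251; dominant pollutant is SO₂.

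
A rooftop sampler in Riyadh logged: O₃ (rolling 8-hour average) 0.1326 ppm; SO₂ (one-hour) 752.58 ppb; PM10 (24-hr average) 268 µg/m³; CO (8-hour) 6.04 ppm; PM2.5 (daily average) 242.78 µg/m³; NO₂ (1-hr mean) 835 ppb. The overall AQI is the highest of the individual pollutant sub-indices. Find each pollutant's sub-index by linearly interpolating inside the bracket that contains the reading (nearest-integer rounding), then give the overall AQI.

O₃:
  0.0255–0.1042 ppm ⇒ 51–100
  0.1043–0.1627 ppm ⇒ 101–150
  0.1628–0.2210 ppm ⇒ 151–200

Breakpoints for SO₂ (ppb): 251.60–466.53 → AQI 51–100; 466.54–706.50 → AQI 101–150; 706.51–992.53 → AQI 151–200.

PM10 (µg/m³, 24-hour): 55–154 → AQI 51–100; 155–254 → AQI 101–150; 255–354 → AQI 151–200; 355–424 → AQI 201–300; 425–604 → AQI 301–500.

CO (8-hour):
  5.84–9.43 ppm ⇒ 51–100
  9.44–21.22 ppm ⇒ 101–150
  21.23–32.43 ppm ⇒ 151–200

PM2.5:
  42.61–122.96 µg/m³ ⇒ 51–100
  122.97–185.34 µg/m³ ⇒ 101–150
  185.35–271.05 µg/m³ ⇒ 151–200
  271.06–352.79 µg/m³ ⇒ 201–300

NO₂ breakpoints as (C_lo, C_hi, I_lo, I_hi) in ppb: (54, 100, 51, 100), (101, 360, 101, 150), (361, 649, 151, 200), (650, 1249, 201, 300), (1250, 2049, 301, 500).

O₃ 0.1326: bracket 0.1043–0.1627 → index 101–150; slope 49/0.0584, offset 0.0283.
AQI = 101 + 49/0.0584·0.0283 ≈ 124.74 ⇒ 125.
SO₂: 752.58 ∈ [706.51, 992.53] ↔ index [151, 200].
151 + (752.58−706.51)·(200−151)/(992.53−706.51) = 151 + 46.07·49/286.02 ≈ 158.89, so AQI = 159.
PM10: 268 ∈ [255, 354] ↔ index [151, 200].
151 + (268−255)·(200−151)/(354−255) = 151 + 13·49/99 ≈ 157.43, so AQI = 157.
CO: 6.04 lies in 5.84–9.43, so I_lo=51, I_hi=100, C_lo=5.84, C_hi=9.43.
(100−51)/(9.43−5.84) × (6.04−5.84) + 51 = 49/3.59 × 0.20 + 51 ≈ 53.73 → 54.
PM2.5: 242.78 lies in 185.35–271.05, so I_lo=151, I_hi=200, C_lo=185.35, C_hi=271.05.
(200−151)/(271.05−185.35) × (242.78−185.35) + 151 = 49/85.70 × 57.43 + 151 ≈ 183.84 → 184.
NO₂: 835 ∈ [650, 1249] ↔ index [201, 300].
201 + (835−650)·(300−201)/(1249−650) = 201 + 185·99/599 ≈ 231.58, so AQI = 232.
Sub-indices: O₃→125, SO₂→159, PM10→157, CO→54, PM2.5→184, NO₂→232. Overall AQI = max = 232; dominant pollutant is NO₂.
AQI 232: Very Unhealthy.

232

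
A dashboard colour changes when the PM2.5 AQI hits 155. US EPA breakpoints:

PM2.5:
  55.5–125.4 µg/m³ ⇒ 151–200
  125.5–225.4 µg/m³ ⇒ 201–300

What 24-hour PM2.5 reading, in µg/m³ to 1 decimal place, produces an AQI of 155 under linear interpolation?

AQI 155 lies in the 151–200 band, which corresponds to 55.5–125.4 µg/m³.
C = 55.5 + (155−151)×(125.4−55.5)/(200−151) = 55.5 + 4×69.9/49 ≈ 61.206 µg/m³ → 61.2 µg/m³ to 1 dp.

61.2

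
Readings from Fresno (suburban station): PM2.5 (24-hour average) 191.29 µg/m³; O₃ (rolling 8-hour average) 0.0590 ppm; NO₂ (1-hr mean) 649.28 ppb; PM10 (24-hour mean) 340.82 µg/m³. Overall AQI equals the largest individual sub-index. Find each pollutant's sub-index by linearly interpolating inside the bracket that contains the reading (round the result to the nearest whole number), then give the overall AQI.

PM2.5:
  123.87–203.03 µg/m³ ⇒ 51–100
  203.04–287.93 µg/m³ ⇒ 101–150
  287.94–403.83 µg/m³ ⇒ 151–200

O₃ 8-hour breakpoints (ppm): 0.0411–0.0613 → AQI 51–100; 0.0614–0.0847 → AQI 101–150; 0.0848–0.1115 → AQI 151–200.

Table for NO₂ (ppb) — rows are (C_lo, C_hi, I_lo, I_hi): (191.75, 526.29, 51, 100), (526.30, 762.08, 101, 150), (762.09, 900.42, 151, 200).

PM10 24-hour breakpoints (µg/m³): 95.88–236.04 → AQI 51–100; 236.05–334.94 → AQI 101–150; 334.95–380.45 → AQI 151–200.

PM2.5: 191.29 lies in 123.87–203.03, so I_lo=51, I_hi=100, C_lo=123.87, C_hi=203.03.
(100−51)/(203.03−123.87) × (191.29−123.87) + 51 = 49/79.16 × 67.42 + 51 ≈ 92.73 → 93.
O₃: row 0.0411–0.0613 (AQI 51–100). (100−51)·(0.0590−0.0411)/(0.0613−0.0411) + 51 = 49·0.0179/0.0202 + 51 ≈ 94.42 → 94.
NO₂ 649.28: bracket 526.30–762.08 → index 101–150; slope 49/235.78, offset 122.98.
AQI = 101 + 49/235.78·122.98 ≈ 126.56 ⇒ 127.
PM10: 340.82 ∈ [334.95, 380.45] ↔ index [151, 200].
151 + (340.82−334.95)·(200−151)/(380.45−334.95) = 151 + 5.87·49/45.50 ≈ 157.32, so AQI = 157.
Sub-indices: PM2.5→93, O₃→94, NO₂→127, PM10→157. Overall AQI = max = 157; dominant pollutant is PM10.

157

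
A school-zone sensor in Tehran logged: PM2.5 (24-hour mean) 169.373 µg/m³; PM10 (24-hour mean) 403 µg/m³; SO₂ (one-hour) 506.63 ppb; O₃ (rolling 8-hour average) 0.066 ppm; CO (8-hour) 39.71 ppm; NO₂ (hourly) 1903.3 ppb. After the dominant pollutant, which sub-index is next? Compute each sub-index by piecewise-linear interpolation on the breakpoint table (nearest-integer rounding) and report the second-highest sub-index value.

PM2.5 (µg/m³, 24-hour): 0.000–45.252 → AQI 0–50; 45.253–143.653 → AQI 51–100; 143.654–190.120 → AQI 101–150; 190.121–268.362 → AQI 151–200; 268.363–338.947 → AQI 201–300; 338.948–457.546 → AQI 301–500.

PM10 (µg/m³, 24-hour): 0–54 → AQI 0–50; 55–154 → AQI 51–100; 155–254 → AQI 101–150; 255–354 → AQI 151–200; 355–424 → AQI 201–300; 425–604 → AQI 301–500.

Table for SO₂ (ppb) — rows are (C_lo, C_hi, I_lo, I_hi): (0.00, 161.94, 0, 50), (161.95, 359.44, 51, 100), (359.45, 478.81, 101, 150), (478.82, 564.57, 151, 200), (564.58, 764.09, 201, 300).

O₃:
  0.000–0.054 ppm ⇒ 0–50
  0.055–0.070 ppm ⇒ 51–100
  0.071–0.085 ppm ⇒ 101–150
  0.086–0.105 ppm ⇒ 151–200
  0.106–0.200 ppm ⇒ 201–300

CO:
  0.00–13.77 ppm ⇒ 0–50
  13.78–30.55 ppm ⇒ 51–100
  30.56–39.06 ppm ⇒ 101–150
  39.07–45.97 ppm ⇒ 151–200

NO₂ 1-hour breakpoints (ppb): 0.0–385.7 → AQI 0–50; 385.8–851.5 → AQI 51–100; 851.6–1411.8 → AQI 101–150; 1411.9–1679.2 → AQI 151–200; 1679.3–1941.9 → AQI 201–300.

270

PM2.5 169.373: bracket 143.654–190.120 → index 101–150; slope 49/46.466, offset 25.719.
AQI = 101 + 49/46.466·25.719 ≈ 128.12 ⇒ 128.
PM10: 403 lies in 355–424, so I_lo=201, I_hi=300, C_lo=355, C_hi=424.
(300−201)/(424−355) × (403−355) + 201 = 99/69 × 48 + 201 ≈ 269.87 → 270.
SO₂: 506.63 lies in 478.82–564.57, so I_lo=151, I_hi=200, C_lo=478.82, C_hi=564.57.
(200−151)/(564.57−478.82) × (506.63−478.82) + 151 = 49/85.75 × 27.81 + 151 ≈ 166.89 → 167.
O₃ 0.066: bracket 0.055–0.070 → index 51–100; slope 49/0.015, offset 0.011.
AQI = 51 + 49/0.015·0.011 ≈ 86.93 ⇒ 87.
CO: 39.71 lies in 39.07–45.97, so I_lo=151, I_hi=200, C_lo=39.07, C_hi=45.97.
(200−151)/(45.97−39.07) × (39.71−39.07) + 151 = 49/6.90 × 0.64 + 151 ≈ 155.54 → 156.
NO₂: 1903.3 lies in 1679.3–1941.9, so I_lo=201, I_hi=300, C_lo=1679.3, C_hi=1941.9.
(300−201)/(1941.9−1679.3) × (1903.3−1679.3) + 201 = 99/262.6 × 224.0 + 201 ≈ 285.45 → 285.
Sub-indices: PM2.5→128, PM10→270, SO₂→167, O₃→87, CO→156, NO₂→285. Ranked high→low: 285, 270, 167, 156, 128, 87. Second-highest sub-index = 270.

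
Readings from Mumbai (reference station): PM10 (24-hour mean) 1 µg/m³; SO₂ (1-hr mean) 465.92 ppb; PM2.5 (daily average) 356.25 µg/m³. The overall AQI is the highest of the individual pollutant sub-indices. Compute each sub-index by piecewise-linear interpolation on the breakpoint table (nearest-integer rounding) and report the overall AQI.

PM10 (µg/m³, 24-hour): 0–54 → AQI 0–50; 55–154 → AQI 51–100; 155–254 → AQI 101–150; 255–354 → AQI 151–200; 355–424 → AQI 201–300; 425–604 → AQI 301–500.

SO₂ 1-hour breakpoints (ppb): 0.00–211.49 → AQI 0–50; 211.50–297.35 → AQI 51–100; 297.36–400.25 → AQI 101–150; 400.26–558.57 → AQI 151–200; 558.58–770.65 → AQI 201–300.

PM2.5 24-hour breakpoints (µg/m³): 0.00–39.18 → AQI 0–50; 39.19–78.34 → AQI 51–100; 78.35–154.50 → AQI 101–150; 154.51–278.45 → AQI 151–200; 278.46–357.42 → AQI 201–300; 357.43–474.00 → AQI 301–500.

299

PM10: 1 ∈ [0, 54] ↔ index [0, 50].
0 + (1−0)·(50−0)/(54−0) = 0 + 1·50/54 ≈ 0.93, so AQI = 1.
SO₂: 465.92 ∈ [400.26, 558.57] ↔ index [151, 200].
151 + (465.92−400.26)·(200−151)/(558.57−400.26) = 151 + 65.66·49/158.31 ≈ 171.32, so AQI = 171.
PM2.5 356.25: bracket 278.46–357.42 → index 201–300; slope 99/78.96, offset 77.79.
AQI = 201 + 99/78.96·77.79 ≈ 298.53 ⇒ 299.
Sub-indices: PM10→1, SO₂→171, PM2.5→299. Overall AQI = max = 299; dominant pollutant is PM2.5.
AQI 299: Very Unhealthy.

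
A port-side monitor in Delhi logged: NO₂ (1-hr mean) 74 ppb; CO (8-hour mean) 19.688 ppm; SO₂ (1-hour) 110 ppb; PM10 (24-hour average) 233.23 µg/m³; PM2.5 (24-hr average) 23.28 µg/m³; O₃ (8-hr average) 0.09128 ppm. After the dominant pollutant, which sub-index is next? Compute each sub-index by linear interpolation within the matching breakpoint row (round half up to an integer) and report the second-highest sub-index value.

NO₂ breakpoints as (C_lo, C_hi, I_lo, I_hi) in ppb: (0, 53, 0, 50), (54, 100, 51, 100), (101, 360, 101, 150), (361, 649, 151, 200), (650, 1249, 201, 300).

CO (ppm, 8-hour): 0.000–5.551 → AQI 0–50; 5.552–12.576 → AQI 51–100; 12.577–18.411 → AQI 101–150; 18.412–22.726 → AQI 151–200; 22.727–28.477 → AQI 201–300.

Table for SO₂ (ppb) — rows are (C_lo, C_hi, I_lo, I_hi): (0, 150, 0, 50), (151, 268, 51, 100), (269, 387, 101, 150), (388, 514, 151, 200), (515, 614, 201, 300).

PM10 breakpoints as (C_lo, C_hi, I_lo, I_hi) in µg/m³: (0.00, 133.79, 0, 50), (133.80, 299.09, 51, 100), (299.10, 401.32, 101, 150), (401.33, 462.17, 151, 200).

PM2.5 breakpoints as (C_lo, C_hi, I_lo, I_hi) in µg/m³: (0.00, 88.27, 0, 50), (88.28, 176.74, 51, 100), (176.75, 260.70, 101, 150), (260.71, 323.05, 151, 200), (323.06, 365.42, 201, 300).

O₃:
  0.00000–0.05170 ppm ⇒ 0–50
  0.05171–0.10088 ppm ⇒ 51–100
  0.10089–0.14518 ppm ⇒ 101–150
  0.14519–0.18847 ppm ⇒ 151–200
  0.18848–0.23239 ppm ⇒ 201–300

90

NO₂: 74 lies in 54–100, so I_lo=51, I_hi=100, C_lo=54, C_hi=100.
(100−51)/(100−54) × (74−54) + 51 = 49/46 × 20 + 51 ≈ 72.30 → 72.
CO: row 18.412–22.726 (AQI 151–200). (200−151)·(19.688−18.412)/(22.726−18.412) + 151 = 49·1.276/4.314 + 151 ≈ 165.49 → 165.
SO₂: row 0–150 (AQI 0–50). (50−0)·(110−0)/(150−0) + 0 = 50·110/150 + 0 ≈ 36.67 → 37.
PM10: row 133.80–299.09 (AQI 51–100). (100−51)·(233.23−133.80)/(299.09−133.80) + 51 = 49·99.43/165.29 + 51 ≈ 80.48 → 80.
PM2.5: row 0.00–88.27 (AQI 0–50). (50−0)·(23.28−0.00)/(88.27−0.00) + 0 = 50·23.28/88.27 + 0 ≈ 13.19 → 13.
O₃ 0.09128: bracket 0.05171–0.10088 → index 51–100; slope 49/0.04917, offset 0.03957.
AQI = 51 + 49/0.04917·0.03957 ≈ 90.43 ⇒ 90.
Sub-indices: NO₂→72, CO→165, SO₂→37, PM10→80, PM2.5→13, O₃→90. Ranked high→low: 165, 90, 80, 72, 37, 13. Second-highest sub-index = 90.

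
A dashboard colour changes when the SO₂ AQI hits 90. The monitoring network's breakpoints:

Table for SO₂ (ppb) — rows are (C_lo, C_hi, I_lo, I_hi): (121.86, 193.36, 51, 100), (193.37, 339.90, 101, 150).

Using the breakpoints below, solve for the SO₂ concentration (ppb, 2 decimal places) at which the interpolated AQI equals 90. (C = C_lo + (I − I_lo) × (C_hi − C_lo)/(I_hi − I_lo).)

AQI 90 lies in the 51–100 band, which corresponds to 121.86–193.36 ppb.
C = 121.86 + (90−51)×(193.36−121.86)/(100−51) = 121.86 + 39×71.50/49 ≈ 178.7682 ppb → 178.77 ppb to 2 dp.

178.77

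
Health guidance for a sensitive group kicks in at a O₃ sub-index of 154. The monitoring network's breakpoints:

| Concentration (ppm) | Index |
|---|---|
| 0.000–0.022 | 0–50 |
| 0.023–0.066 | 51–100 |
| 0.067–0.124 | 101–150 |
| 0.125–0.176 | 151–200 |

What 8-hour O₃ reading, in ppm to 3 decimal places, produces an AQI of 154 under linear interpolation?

AQI 154 lies in the 151–200 band, which corresponds to 0.125–0.176 ppm.
C = 0.125 + (154−151)×(0.176−0.125)/(200−151) = 0.125 + 3×0.051/49 ≈ 0.12812 ppm → 0.128 ppm to 3 dp.

0.128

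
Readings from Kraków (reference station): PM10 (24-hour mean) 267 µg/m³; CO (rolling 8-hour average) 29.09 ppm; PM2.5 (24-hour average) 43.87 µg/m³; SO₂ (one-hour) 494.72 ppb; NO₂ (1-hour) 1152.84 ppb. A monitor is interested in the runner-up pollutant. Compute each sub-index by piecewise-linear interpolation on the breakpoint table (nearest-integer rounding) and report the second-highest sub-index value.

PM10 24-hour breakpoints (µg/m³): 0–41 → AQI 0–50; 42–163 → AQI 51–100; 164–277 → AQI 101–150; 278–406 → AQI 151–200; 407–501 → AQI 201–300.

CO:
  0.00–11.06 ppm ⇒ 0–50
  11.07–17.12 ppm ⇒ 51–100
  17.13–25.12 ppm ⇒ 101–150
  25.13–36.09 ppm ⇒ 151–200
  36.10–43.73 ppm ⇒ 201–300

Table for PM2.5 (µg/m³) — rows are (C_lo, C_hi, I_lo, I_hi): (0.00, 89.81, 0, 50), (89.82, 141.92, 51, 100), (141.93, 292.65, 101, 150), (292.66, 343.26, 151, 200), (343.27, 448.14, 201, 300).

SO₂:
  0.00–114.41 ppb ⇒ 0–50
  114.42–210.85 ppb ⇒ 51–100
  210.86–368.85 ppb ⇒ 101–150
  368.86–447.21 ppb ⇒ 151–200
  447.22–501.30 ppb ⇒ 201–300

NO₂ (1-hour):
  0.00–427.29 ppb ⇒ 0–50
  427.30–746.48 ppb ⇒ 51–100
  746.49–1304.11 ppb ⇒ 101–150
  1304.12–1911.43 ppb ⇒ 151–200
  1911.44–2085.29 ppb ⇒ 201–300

169

PM10: 267 ∈ [164, 277] ↔ index [101, 150].
101 + (267−164)·(150−101)/(277−164) = 101 + 103·49/113 ≈ 145.66, so AQI = 146.
CO: row 25.13–36.09 (AQI 151–200). (200−151)·(29.09−25.13)/(36.09−25.13) + 151 = 49·3.96/10.96 + 151 ≈ 168.70 → 169.
PM2.5: 43.87 lies in 0.00–89.81, so I_lo=0, I_hi=50, C_lo=0.00, C_hi=89.81.
(50−0)/(89.81−0.00) × (43.87−0.00) + 0 = 50/89.81 × 43.87 + 0 ≈ 24.42 → 24.
SO₂ 494.72: bracket 447.22–501.30 → index 201–300; slope 99/54.08, offset 47.50.
AQI = 201 + 99/54.08·47.50 ≈ 287.95 ⇒ 288.
NO₂: 1152.84 lies in 746.49–1304.11, so I_lo=101, I_hi=150, C_lo=746.49, C_hi=1304.11.
(150−101)/(1304.11−746.49) × (1152.84−746.49) + 101 = 49/557.62 × 406.35 + 101 ≈ 136.71 → 137.
Sub-indices: PM10→146, CO→169, PM2.5→24, SO₂→288, NO₂→137. Ranked high→low: 288, 169, 146, 137, 24. Second-highest sub-index = 169.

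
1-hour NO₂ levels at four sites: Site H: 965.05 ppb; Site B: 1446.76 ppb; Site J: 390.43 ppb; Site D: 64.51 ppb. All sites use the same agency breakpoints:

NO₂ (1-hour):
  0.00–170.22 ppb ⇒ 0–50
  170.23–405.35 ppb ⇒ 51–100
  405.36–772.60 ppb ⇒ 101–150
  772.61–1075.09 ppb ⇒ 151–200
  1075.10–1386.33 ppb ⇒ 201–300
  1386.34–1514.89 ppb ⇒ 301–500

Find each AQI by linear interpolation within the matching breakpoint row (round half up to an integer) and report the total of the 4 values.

693

Site H: 965.05 lies in 772.61–1075.09, so I_lo=151, I_hi=200, C_lo=772.61, C_hi=1075.09.
(200−151)/(1075.09−772.61) × (965.05−772.61) + 151 = 49/302.48 × 192.44 + 151 ≈ 182.17 → 182.
Site B: 1446.76 ∈ [1386.34, 1514.89] ↔ index [301, 500].
301 + (1446.76−1386.34)·(500−301)/(1514.89−1386.34) = 301 + 60.42·199/128.55 ≈ 394.53, so AQI = 395.
Site J: row 170.23–405.35 (AQI 51–100). (100−51)·(390.43−170.23)/(405.35−170.23) + 51 = 49·220.20/235.12 + 51 ≈ 96.89 → 97.
Site D: 64.51 lies in 0.00–170.22, so I_lo=0, I_hi=50, C_lo=0.00, C_hi=170.22.
(50−0)/(170.22−0.00) × (64.51−0.00) + 0 = 50/170.22 × 64.51 + 0 ≈ 18.95 → 19.
AQIs: Site H=182, Site B=395, Site J=97, Site D=19. Sum = 182 + 395 + 97 + 19 = 693.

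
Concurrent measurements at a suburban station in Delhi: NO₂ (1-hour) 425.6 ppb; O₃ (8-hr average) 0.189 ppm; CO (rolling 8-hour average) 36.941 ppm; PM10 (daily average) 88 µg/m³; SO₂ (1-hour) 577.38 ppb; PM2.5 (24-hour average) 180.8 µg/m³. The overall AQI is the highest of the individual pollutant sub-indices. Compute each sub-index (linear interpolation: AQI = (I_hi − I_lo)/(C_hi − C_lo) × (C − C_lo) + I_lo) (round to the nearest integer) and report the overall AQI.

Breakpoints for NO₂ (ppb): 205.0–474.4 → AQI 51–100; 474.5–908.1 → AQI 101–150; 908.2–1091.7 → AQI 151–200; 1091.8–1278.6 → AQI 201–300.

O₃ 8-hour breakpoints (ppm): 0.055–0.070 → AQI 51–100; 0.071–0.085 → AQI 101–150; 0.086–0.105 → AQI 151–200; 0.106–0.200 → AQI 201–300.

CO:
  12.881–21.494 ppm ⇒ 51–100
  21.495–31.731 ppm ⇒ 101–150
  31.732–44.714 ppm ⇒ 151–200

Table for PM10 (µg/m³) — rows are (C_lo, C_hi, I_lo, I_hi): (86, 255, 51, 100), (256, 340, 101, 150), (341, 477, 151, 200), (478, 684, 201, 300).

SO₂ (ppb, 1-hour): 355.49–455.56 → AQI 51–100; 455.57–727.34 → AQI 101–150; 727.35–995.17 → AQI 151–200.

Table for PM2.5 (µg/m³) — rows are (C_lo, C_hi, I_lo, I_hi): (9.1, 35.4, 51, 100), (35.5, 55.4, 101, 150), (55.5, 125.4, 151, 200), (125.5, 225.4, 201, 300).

NO₂: row 205.0–474.4 (AQI 51–100). (100−51)·(425.6−205.0)/(474.4−205.0) + 51 = 49·220.6/269.4 + 51 ≈ 91.12 → 91.
O₃: row 0.106–0.200 (AQI 201–300). (300−201)·(0.189−0.106)/(0.200−0.106) + 201 = 99·0.083/0.094 + 201 ≈ 288.41 → 288.
CO: 36.941 ∈ [31.732, 44.714] ↔ index [151, 200].
151 + (36.941−31.732)·(200−151)/(44.714−31.732) = 151 + 5.209·49/12.982 ≈ 170.66, so AQI = 171.
PM10: 88 ∈ [86, 255] ↔ index [51, 100].
51 + (88−86)·(100−51)/(255−86) = 51 + 2·49/169 ≈ 51.58, so AQI = 52.
SO₂: 577.38 lies in 455.57–727.34, so I_lo=101, I_hi=150, C_lo=455.57, C_hi=727.34.
(150−101)/(727.34−455.57) × (577.38−455.57) + 101 = 49/271.77 × 121.81 + 101 ≈ 122.96 → 123.
PM2.5 180.8: bracket 125.5–225.4 → index 201–300; slope 99/99.9, offset 55.3.
AQI = 201 + 99/99.9·55.3 ≈ 255.80 ⇒ 256.
Sub-indices: NO₂→91, O₃→288, CO→171, PM10→52, SO₂→123, PM2.5→256. Overall AQI = max = 288; dominant pollutant is O₃.

288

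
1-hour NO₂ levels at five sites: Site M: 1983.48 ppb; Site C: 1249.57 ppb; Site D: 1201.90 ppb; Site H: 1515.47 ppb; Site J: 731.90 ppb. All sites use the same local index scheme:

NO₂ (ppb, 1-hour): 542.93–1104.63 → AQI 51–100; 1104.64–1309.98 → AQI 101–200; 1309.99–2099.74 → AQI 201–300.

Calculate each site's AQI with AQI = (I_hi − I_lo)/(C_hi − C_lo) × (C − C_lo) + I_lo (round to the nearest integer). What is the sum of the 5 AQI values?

Site M 1983.48: bracket 1309.99–2099.74 → index 201–300; slope 99/789.75, offset 673.49.
AQI = 201 + 99/789.75·673.49 ≈ 285.43 ⇒ 285.
Site C: row 1104.64–1309.98 (AQI 101–200). (200−101)·(1249.57−1104.64)/(1309.98−1104.64) + 101 = 99·144.93/205.34 + 101 ≈ 170.87 → 171.
Site D: row 1104.64–1309.98 (AQI 101–200). (200−101)·(1201.90−1104.64)/(1309.98−1104.64) + 101 = 99·97.26/205.34 + 101 ≈ 147.89 → 148.
Site H: row 1309.99–2099.74 (AQI 201–300). (300−201)·(1515.47−1309.99)/(2099.74−1309.99) + 201 = 99·205.48/789.75 + 201 ≈ 226.76 → 227.
Site J: row 542.93–1104.63 (AQI 51–100). (100−51)·(731.90−542.93)/(1104.63−542.93) + 51 = 49·188.97/561.70 + 51 ≈ 67.48 → 67.
AQIs: Site M=285, Site C=171, Site D=148, Site H=227, Site J=67. Sum = 285 + 171 + 148 + 227 + 67 = 898.

898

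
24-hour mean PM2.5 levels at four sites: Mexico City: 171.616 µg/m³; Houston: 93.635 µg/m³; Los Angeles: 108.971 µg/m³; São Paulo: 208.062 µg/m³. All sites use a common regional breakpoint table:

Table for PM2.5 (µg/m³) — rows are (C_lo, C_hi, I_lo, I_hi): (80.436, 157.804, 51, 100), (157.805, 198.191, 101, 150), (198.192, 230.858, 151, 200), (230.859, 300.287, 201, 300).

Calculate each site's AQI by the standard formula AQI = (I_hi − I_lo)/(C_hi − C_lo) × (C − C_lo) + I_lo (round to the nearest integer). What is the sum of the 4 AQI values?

412

Mexico City: row 157.805–198.191 (AQI 101–150). (150−101)·(171.616−157.805)/(198.191−157.805) + 101 = 49·13.811/40.386 + 101 ≈ 117.76 → 118.
Houston 93.635: bracket 80.436–157.804 → index 51–100; slope 49/77.368, offset 13.199.
AQI = 51 + 49/77.368·13.199 ≈ 59.36 ⇒ 59.
Los Angeles: 108.971 lies in 80.436–157.804, so I_lo=51, I_hi=100, C_lo=80.436, C_hi=157.804.
(100−51)/(157.804−80.436) × (108.971−80.436) + 51 = 49/77.368 × 28.535 + 51 ≈ 69.07 → 69.
São Paulo: 208.062 ∈ [198.192, 230.858] ↔ index [151, 200].
151 + (208.062−198.192)·(200−151)/(230.858−198.192) = 151 + 9.870·49/32.666 ≈ 165.81, so AQI = 166.
AQIs: Mexico City=118, Houston=59, Los Angeles=69, São Paulo=166. Sum = 118 + 59 + 69 + 166 = 412.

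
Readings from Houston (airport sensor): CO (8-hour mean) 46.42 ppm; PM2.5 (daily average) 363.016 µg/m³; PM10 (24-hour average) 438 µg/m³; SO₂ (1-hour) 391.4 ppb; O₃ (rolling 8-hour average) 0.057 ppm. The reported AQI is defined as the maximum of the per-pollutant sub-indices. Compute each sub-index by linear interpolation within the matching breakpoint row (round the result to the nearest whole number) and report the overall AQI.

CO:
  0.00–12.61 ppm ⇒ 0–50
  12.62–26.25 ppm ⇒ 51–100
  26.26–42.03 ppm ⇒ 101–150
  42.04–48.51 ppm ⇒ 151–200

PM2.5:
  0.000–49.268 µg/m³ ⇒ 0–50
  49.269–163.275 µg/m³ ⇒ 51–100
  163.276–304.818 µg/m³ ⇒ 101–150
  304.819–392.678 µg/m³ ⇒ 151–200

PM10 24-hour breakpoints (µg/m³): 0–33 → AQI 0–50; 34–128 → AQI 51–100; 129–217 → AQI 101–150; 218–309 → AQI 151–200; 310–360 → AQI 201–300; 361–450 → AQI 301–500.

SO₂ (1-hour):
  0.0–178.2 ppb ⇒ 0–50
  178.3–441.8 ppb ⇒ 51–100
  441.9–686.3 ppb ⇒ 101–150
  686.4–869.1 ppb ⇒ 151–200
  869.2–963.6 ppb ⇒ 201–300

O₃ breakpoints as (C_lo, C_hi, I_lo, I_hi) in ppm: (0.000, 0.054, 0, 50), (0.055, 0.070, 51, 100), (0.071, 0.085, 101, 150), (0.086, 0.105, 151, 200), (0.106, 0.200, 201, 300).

CO 46.42: bracket 42.04–48.51 → index 151–200; slope 49/6.47, offset 4.38.
AQI = 151 + 49/6.47·4.38 ≈ 184.17 ⇒ 184.
PM2.5 363.016: bracket 304.819–392.678 → index 151–200; slope 49/87.859, offset 58.197.
AQI = 151 + 49/87.859·58.197 ≈ 183.46 ⇒ 183.
PM10: 438 ∈ [361, 450] ↔ index [301, 500].
301 + (438−361)·(500−301)/(450−361) = 301 + 77·199/89 ≈ 473.17, so AQI = 473.
SO₂: row 178.3–441.8 (AQI 51–100). (100−51)·(391.4−178.3)/(441.8−178.3) + 51 = 49·213.1/263.5 + 51 ≈ 90.63 → 91.
O₃ 0.057: bracket 0.055–0.070 → index 51–100; slope 49/0.015, offset 0.002.
AQI = 51 + 49/0.015·0.002 ≈ 57.53 ⇒ 58.
Sub-indices: CO→184, PM2.5→183, PM10→473, SO₂→91, O₃→58. Overall AQI = max = 473; dominant pollutant is PM10.

473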